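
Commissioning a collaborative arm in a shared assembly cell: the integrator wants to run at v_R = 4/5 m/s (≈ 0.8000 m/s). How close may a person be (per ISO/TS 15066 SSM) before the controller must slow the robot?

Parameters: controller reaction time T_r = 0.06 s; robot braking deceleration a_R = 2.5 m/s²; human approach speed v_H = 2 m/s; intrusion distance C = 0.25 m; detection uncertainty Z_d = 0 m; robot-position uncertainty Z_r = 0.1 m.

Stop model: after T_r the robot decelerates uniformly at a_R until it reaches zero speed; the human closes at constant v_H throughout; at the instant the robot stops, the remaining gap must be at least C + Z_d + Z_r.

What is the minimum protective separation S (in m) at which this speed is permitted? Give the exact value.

braking lasts T_s = (4/5)/(5/2) = 0.3200 s
robot covers v_R·T_r = 0.8000·0.0600 = 0.0480 m before braking
robot covers 0.8000·0.3200 − ½·2.5000·0.3200² = 0.1280 m while stopping
human over T_r+T_s: 2.0000·(0.0600+0.3200) = 0.7600 m
C+Z_d+Z_r = 0.2500+0.0000+0.1000 = 0.3500 m
S_min ≈ 0.0480+0.1280+0.7600+0.3500  ⇒  S_min = 643/500 m

S_min = 643/500 m = 1.2860 m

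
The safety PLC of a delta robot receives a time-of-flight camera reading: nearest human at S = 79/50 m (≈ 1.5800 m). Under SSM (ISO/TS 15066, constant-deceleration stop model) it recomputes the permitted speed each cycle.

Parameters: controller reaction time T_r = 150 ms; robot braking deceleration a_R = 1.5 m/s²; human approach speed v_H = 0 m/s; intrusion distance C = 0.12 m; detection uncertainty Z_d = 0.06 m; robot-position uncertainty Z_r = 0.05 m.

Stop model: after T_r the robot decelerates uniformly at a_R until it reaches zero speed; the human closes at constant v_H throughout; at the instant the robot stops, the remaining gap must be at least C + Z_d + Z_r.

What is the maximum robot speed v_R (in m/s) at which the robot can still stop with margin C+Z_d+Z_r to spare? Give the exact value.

v_R_max = 9/5 m/s = 1.8000 m/s

collect terms ⇒ (1/3)·v_R² + (3/20)·v_R + (-27/20) = 0
  disc = (3/20)² − 4·(1/3)·(-27/20) = 729/400 ; √disc = 27/20
  v_R = (−(3/20) + 27/20) / (2·(1/3)) = 9/5 m/s
check:
braking lasts T_s = (9/5)/(3/2) = 1.2000 s
robot covers v_R·T_r = 1.8000·0.1500 = 0.2700 m before braking
robot covers 1.8000·1.2000 − ½·1.5000·1.2000² = 1.0800 m while stopping
person approaches 0.0000·(0.1500+1.2000) = 0.0000 m
C+Z_d+Z_r = 0.1200+0.0600+0.0500 = 0.2300 m
sum ≈ 0.2700+1.0800+0.0000+0.2300 ≈ 1.5800 m = S ✓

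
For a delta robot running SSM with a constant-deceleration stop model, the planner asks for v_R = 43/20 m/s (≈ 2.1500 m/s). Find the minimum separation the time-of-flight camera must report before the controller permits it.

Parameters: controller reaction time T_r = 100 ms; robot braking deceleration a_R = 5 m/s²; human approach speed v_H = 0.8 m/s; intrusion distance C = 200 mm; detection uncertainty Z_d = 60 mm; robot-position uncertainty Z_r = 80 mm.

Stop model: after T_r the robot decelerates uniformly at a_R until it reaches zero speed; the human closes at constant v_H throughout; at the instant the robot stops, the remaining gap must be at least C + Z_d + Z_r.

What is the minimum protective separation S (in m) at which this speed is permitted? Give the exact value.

S_min = 1153/800 m = 1.4412 m

T_s = v_R/a_R = (43/20)/5 = 0.4300 s
reaction-phase robot travel = 2.1500·0.1000 = 0.2150 m
braking distance = 2.1500²/(2·5.0000) = 0.4622 m
human over T_r+T_s: 0.8000·(0.1000+0.4300) = 0.4240 m
C+Z_d+Z_r = 0.2000+0.0600+0.0800 = 0.3400 m
S_min ≈ 0.2150+0.4622+0.4240+0.3400  ⇒  S_min = 1153/800 m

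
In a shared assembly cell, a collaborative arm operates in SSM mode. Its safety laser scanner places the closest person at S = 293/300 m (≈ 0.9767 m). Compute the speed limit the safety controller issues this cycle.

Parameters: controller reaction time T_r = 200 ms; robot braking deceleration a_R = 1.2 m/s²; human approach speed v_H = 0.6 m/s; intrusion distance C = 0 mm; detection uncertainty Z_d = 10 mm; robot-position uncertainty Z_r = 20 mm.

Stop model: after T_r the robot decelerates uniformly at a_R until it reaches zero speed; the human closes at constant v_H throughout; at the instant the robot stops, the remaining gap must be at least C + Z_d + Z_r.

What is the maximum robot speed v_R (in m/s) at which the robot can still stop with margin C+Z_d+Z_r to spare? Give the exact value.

v_R_max = 4/5 m/s = 0.8000 m/s

at the boundary: (5/12)·v² + (7/10)·v + (-62/75) = 0
  disc = (7/10)² − 4·(5/12)·(-62/75) = 1681/900 ; √disc = 41/30
  v_R = (−(7/10) + 41/30) / (2·(5/12)) = 4/5 m/s
check:
braking lasts T_s = (4/5)/(6/5) = 0.6667 s
robot in T_r: 0.8000·0.2000 = 0.1600 m
robot covers 0.8000·0.6667 − ½·1.2000·0.6667² = 0.2667 m while stopping
human closes 0.6000·0.8667 = 0.5200 m
C+Z_d+Z_r = 0.0000+0.0100+0.0200 = 0.0300 m
sum ≈ 0.1600+0.2667+0.5200+0.0300 ≈ 0.9767 m = S ✓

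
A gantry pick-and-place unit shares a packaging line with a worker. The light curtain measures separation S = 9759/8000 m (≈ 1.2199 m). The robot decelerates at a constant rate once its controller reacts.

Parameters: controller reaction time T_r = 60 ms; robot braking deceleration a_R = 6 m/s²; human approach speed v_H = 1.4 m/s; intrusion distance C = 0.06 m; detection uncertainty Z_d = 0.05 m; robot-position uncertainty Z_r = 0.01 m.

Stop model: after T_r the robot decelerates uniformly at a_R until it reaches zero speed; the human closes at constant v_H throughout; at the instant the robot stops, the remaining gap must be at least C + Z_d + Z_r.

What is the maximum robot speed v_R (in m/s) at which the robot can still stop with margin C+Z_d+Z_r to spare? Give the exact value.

v_R_max = 43/20 m/s = 2.1500 m/s

at the boundary: (1/12)·v² + (22/75)·v + (-8127/8000) = 0
  disc = (22/75)² − 4·(1/12)·(-8127/8000) = 152881/360000 ; √disc = 391/600
  v_R = (−(22/75) + 391/600) / (2·(1/12)) = 43/20 m/s
check:
braking lasts T_s = (43/20)/6 = 0.3583 s
reaction-phase robot travel = 2.1500·0.0600 = 0.1290 m
robot under decel: 2.1500²/(2·6.0000) = 0.3852 m
person approaches 1.4000·(0.0600+0.3583) = 0.5857 m
C+Z_d+Z_r = 0.0600+0.0500+0.0100 = 0.1200 m
sum ≈ 0.1290+0.3852+0.5857+0.1200 ≈ 1.2199 m = S ✓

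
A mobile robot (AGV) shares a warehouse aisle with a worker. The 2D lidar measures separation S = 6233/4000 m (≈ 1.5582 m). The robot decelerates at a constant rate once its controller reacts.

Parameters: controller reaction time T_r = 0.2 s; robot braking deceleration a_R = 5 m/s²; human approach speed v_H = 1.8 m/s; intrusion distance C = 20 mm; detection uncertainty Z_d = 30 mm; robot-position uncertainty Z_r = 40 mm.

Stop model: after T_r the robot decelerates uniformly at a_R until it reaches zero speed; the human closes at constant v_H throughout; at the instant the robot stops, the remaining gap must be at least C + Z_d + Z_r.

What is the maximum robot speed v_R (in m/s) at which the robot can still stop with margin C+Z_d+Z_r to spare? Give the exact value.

v_R_max = 31/20 m/s = 1.5500 m/s

collect terms ⇒ (1/10)·v_R² + (14/25)·v_R + (-4433/4000) = 0
  disc = (14/25)² − 4·(1/10)·(-4433/4000) = 7569/10000 ; √disc = 87/100
  v_R = (−(14/25) + 87/100) / (2·(1/10)) = 31/20 m/s
check:
T_s = v_R/a_R = (31/20)/5 = 0.3100 s
reaction-phase robot travel = 1.5500·0.2000 = 0.3100 m
braking distance = 1.5500²/(2·5.0000) = 0.2402 m
person approaches 1.8000·(0.2000+0.3100) = 0.9180 m
residual clearance needed = 0.0200+0.0300+0.0400 = 0.0900 m
sum ≈ 0.3100+0.2402+0.9180+0.0900 ≈ 1.5582 m = S ✓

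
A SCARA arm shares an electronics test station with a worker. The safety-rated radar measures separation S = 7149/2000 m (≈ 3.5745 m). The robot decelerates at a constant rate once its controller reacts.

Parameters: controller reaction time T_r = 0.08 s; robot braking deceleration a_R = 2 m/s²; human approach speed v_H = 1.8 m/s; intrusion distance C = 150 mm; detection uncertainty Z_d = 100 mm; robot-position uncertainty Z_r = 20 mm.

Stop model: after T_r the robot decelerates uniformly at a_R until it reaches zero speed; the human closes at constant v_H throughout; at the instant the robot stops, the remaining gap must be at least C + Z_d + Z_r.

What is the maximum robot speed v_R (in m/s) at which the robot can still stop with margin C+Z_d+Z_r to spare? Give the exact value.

quadratic (1/4)·v² + (49/50)·v + (-6321/2000) = 0
  disc = (49/50)² − 4·(1/4)·(-6321/2000) = 41209/10000 ; √disc = 203/100
  v_R = (−(49/50) + 203/100) / (2·(1/4)) = 21/10 m/s
check:
stop time T_s = (21/10)/2 = 1.0500 s
robot in T_r: 2.1000·0.0800 = 0.1680 m
braking distance = 2.1000²/(2·2.0000) = 1.1025 m
human closes 1.8000·1.1300 = 2.0340 m
residual clearance needed = 0.1500+0.1000+0.0200 = 0.2700 m
sum ≈ 0.1680+1.1025+2.0340+0.2700 ≈ 3.5745 m = S ✓

v_R_max = 21/10 m/s = 2.1000 m/s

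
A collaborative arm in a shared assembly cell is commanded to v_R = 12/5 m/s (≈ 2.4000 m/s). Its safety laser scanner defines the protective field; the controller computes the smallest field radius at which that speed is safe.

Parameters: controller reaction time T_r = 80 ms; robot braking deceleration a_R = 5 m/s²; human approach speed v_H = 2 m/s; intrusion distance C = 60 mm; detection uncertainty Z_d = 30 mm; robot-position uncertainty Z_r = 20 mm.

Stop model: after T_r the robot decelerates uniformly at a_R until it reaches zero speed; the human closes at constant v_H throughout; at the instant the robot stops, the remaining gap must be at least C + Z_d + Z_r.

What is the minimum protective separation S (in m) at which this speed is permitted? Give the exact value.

S_min = 999/500 m = 1.9980 m

stop time T_s = (12/5)/5 = 0.4800 s
robot in T_r: 2.4000·0.0800 = 0.1920 m
robot under decel: 2.4000²/(2·5.0000) = 0.5760 m
human closes 2.0000·0.5600 = 1.1200 m
C+Z_d+Z_r = 0.0600+0.0300+0.0200 = 0.1100 m
S_min ≈ 0.1920+0.5760+1.1200+0.1100  ⇒  S_min = 999/500 m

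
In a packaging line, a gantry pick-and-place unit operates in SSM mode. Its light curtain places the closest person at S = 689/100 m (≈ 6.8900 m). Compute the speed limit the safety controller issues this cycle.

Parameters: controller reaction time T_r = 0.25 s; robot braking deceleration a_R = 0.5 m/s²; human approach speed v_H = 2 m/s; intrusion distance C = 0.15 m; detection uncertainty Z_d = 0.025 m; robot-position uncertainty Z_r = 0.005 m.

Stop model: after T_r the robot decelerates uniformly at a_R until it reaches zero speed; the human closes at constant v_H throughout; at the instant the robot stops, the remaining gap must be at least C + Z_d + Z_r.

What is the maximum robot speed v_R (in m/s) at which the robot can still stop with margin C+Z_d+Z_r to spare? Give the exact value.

collect terms ⇒ (1)·v_R² + (17/4)·v_R + (-621/100) = 0
  disc = (17/4)² − 4·(1)·(-621/100) = 17161/400 ; √disc = 131/20
  v_R = (−(17/4) + 131/20) / (2·(1)) = 23/20 m/s
check:
braking lasts T_s = (23/20)/(1/2) = 2.3000 s
robot in T_r: 1.1500·0.2500 = 0.2875 m
robot covers 1.1500·2.3000 − ½·0.5000·2.3000² = 1.3225 m while stopping
person approaches 2.0000·(0.2500+2.3000) = 5.1000 m
margins: 0.1500+0.0250+0.0050 = 0.1800 m
sum ≈ 0.2875+1.3225+5.1000+0.1800 ≈ 6.8900 m = S ✓

v_R_max = 23/20 m/s = 1.1500 m/s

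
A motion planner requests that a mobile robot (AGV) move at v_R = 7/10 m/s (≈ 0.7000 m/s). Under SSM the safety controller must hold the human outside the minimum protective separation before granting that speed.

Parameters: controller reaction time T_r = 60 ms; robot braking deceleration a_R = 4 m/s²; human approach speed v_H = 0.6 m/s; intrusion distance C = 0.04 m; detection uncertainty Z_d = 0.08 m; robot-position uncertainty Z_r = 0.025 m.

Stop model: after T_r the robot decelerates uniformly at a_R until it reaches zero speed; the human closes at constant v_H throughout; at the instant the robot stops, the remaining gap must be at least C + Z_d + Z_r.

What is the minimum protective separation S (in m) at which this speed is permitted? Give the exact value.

T_s = v_R/a_R = (7/10)/4 = 0.1750 s
robot in T_r: 0.7000·0.0600 = 0.0420 m
braking distance = 0.7000²/(2·4.0000) = 0.0612 m
human over T_r+T_s: 0.6000·(0.0600+0.1750) = 0.1410 m
residual clearance needed = 0.0400+0.0800+0.0250 = 0.1450 m
S_min ≈ 0.0420+0.0612+0.1410+0.1450  ⇒  S_min = 1557/4000 m

S_min = 1557/4000 m = 0.3892 m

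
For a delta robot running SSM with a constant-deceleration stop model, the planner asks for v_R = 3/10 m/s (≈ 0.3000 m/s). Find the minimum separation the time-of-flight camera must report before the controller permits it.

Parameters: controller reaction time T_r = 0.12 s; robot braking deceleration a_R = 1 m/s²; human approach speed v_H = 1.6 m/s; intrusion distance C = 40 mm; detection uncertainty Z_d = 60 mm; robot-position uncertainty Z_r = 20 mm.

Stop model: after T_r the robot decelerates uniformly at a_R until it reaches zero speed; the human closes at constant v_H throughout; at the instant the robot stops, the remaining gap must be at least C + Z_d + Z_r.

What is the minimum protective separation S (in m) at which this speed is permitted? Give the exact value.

S_min = 873/1000 m = 0.8730 m

T_s = v_R/a_R = (3/10)/1 = 0.3000 s
reaction-phase robot travel = 0.3000·0.1200 = 0.0360 m
robot covers 0.3000·0.3000 − ½·1.0000·0.3000² = 0.0450 m while stopping
human closes 1.6000·0.4200 = 0.6720 m
margins: 0.0400+0.0600+0.0200 = 0.1200 m
S_min ≈ 0.0360+0.0450+0.6720+0.1200  ⇒  S_min = 873/1000 m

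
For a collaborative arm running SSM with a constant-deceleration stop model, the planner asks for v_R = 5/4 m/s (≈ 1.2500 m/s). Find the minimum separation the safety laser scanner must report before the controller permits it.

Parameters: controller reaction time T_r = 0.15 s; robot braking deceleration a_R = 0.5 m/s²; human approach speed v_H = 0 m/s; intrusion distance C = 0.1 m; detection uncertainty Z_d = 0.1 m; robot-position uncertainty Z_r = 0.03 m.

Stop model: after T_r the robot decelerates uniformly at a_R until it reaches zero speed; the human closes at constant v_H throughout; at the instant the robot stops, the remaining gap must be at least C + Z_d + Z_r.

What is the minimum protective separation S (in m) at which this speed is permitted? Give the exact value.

S_min = 99/50 m = 1.9800 m

stop time T_s = (5/4)/(1/2) = 2.5000 s
robot in T_r: 1.2500·0.1500 = 0.1875 m
robot under decel: 1.2500²/(2·0.5000) = 1.5625 m
person approaches 0.0000·(0.1500+2.5000) = 0.0000 m
margins: 0.1000+0.1000+0.0300 = 0.2300 m
S_min ≈ 0.1875+1.5625+0.0000+0.2300  ⇒  S_min = 99/50 m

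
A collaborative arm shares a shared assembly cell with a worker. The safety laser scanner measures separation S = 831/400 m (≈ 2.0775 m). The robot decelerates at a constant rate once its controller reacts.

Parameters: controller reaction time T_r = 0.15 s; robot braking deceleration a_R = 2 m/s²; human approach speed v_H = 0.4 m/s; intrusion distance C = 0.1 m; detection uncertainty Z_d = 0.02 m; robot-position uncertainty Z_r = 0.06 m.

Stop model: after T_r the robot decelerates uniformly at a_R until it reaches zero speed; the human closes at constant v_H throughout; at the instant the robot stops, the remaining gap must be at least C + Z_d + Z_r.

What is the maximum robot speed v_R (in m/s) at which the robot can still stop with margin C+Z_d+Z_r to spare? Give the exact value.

quadratic (1/4)·v² + (7/20)·v + (-147/80) = 0
  disc = (7/20)² − 4·(1/4)·(-147/80) = 49/25 ; √disc = 7/5
  v_R = (−(7/20) + 7/5) / (2·(1/4)) = 21/10 m/s
check:
T_s = v_R/a_R = (21/10)/2 = 1.0500 s
robot in T_r: 2.1000·0.1500 = 0.3150 m
robot under decel: 2.1000²/(2·2.0000) = 1.1025 m
human closes 0.4000·1.2000 = 0.4800 m
C+Z_d+Z_r = 0.1000+0.0200+0.0600 = 0.1800 m
sum ≈ 0.3150+1.1025+0.4800+0.1800 ≈ 2.0775 m = S ✓

v_R_max = 21/10 m/s = 2.1000 m/s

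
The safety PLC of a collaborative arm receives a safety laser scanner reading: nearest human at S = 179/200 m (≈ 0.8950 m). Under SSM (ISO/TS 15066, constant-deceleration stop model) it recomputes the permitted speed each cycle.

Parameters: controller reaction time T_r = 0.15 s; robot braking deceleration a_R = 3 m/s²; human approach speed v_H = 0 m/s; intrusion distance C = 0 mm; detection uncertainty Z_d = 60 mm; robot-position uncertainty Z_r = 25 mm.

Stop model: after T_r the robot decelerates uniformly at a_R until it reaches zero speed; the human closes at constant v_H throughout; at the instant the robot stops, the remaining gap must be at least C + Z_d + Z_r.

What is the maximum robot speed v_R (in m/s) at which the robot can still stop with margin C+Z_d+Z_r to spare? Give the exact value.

collect terms ⇒ (1/6)·v_R² + (3/20)·v_R + (-81/100) = 0
  disc = (3/20)² − 4·(1/6)·(-81/100) = 9/16 ; √disc = 3/4
  v_R = (−(3/20) + 3/4) / (2·(1/6)) = 9/5 m/s
check:
braking lasts T_s = (9/5)/3 = 0.6000 s
robot in T_r: 1.8000·0.1500 = 0.2700 m
robot covers 1.8000·0.6000 − ½·3.0000·0.6000² = 0.5400 m while stopping
human over T_r+T_s: 0.0000·(0.1500+0.6000) = 0.0000 m
C+Z_d+Z_r = 0.0000+0.0600+0.0250 = 0.0850 m
sum ≈ 0.2700+0.5400+0.0000+0.0850 ≈ 0.8950 m = S ✓

v_R_max = 9/5 m/s = 1.8000 m/s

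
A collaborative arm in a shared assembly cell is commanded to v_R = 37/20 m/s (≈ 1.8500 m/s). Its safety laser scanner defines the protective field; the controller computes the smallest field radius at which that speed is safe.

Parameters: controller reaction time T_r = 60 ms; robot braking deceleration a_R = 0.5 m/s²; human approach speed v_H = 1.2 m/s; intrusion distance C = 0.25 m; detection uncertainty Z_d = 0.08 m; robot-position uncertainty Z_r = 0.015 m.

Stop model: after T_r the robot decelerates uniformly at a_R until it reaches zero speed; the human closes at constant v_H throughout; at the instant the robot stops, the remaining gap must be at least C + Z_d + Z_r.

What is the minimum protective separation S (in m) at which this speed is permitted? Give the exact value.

stop time T_s = (37/20)/(1/2) = 3.7000 s
robot covers v_R·T_r = 1.8500·0.0600 = 0.1110 m before braking
robot under decel: 1.8500²/(2·0.5000) = 3.4225 m
human over T_r+T_s: 1.2000·(0.0600+3.7000) = 4.5120 m
margins: 0.2500+0.0800+0.0150 = 0.3450 m
S_min ≈ 0.1110+3.4225+4.5120+0.3450  ⇒  S_min = 16781/2000 m

S_min = 16781/2000 m = 8.3905 m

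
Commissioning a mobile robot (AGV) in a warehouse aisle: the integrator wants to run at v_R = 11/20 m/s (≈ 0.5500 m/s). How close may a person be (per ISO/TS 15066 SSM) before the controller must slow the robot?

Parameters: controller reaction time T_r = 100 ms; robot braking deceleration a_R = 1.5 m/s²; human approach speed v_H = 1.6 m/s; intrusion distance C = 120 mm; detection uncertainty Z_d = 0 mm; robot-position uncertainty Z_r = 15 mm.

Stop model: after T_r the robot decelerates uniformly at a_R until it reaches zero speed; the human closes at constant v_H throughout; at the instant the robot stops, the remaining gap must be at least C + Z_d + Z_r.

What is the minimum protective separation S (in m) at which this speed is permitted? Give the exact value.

S_min = 83/80 m = 1.0375 m

braking lasts T_s = (11/20)/(3/2) = 0.3667 s
robot in T_r: 0.5500·0.1000 = 0.0550 m
robot covers 0.5500·0.3667 − ½·1.5000·0.3667² = 0.1008 m while stopping
human closes 1.6000·0.4667 = 0.7467 m
residual clearance needed = 0.1200+0.0000+0.0150 = 0.1350 m
S_min ≈ 0.0550+0.1008+0.7467+0.1350  ⇒  S_min = 83/80 m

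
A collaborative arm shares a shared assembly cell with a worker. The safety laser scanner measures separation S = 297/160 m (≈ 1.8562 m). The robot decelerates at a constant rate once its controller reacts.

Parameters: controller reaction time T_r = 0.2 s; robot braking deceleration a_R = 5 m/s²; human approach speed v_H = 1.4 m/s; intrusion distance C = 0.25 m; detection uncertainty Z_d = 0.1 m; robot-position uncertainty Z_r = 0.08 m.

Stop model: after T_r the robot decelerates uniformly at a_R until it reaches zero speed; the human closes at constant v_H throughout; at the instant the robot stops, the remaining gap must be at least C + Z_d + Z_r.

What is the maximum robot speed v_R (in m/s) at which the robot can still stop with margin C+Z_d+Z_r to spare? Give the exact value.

v_R_max = 7/4 m/s = 1.7500 m/s

collect terms ⇒ (1/10)·v_R² + (12/25)·v_R + (-917/800) = 0
  disc = (12/25)² − 4·(1/10)·(-917/800) = 6889/10000 ; √disc = 83/100
  v_R = (−(12/25) + 83/100) / (2·(1/10)) = 7/4 m/s
check:
braking lasts T_s = (7/4)/5 = 0.3500 s
robot covers v_R·T_r = 1.7500·0.2000 = 0.3500 m before braking
robot covers 1.7500·0.3500 − ½·5.0000·0.3500² = 0.3063 m while stopping
human closes 1.4000·0.5500 = 0.7700 m
C+Z_d+Z_r = 0.2500+0.1000+0.0800 = 0.4300 m
sum ≈ 0.3500+0.3063+0.7700+0.4300 ≈ 1.8562 m = S ✓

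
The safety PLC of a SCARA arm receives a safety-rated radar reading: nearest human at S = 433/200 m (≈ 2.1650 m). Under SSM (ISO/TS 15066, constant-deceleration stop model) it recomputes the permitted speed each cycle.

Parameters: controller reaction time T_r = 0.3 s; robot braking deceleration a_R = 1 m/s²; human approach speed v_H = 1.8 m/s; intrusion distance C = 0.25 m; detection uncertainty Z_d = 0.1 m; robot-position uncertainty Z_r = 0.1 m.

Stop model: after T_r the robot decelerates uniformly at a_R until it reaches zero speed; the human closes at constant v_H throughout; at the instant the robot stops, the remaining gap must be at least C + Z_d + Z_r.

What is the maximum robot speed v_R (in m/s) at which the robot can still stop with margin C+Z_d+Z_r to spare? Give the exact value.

collect terms ⇒ (1/2)·v_R² + (21/10)·v_R + (-47/40) = 0
  disc = (21/10)² − 4·(1/2)·(-47/40) = 169/25 ; √disc = 13/5
  v_R = (−(21/10) + 13/5) / (2·(1/2)) = 1/2 m/s
check:
stop time T_s = (1/2)/1 = 0.5000 s
reaction-phase robot travel = 0.5000·0.3000 = 0.1500 m
braking distance = 0.5000²/(2·1.0000) = 0.1250 m
human closes 1.8000·0.8000 = 1.4400 m
residual clearance needed = 0.2500+0.1000+0.1000 = 0.4500 m
sum ≈ 0.1500+0.1250+1.4400+0.4500 ≈ 2.1650 m = S ✓

v_R_max = 1/2 m/s = 0.5000 m/s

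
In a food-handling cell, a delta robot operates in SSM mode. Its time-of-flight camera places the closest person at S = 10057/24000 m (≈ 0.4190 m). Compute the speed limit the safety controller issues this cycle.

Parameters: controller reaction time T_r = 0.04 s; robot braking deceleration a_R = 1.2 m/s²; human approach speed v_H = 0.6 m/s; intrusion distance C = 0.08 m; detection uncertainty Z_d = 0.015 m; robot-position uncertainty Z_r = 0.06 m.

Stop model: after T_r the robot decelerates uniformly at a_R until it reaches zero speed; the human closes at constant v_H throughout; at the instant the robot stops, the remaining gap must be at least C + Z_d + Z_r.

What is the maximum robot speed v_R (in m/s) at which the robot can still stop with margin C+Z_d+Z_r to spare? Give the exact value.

v_R_max = 7/20 m/s = 0.3500 m/s

collect terms ⇒ (5/12)·v_R² + (27/50)·v_R + (-5761/24000) = 0
  disc = (27/50)² − 4·(5/12)·(-5761/24000) = 249001/360000 ; √disc = 499/600
  v_R = (−(27/50) + 499/600) / (2·(5/12)) = 7/20 m/s
check:
braking lasts T_s = (7/20)/(6/5) = 0.2917 s
reaction-phase robot travel = 0.3500·0.0400 = 0.0140 m
robot under decel: 0.3500²/(2·1.2000) = 0.0510 m
human closes 0.6000·0.3317 = 0.1990 m
margins: 0.0800+0.0150+0.0600 = 0.1550 m
sum ≈ 0.0140+0.0510+0.1990+0.1550 ≈ 0.4190 m = S ✓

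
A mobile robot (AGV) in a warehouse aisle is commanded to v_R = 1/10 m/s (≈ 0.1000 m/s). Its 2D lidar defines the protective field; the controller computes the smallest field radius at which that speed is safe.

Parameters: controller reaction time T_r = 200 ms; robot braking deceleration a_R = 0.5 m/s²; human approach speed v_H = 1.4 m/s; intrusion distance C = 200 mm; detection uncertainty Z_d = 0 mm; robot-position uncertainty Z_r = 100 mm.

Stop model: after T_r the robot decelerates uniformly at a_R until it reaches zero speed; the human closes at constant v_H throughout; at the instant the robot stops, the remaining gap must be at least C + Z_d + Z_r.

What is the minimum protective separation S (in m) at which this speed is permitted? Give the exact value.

T_s = v_R/a_R = (1/10)/(1/2) = 0.2000 s
reaction-phase robot travel = 0.1000·0.2000 = 0.0200 m
braking distance = 0.1000²/(2·0.5000) = 0.0100 m
person approaches 1.4000·(0.2000+0.2000) = 0.5600 m
margins: 0.2000+0.0000+0.1000 = 0.3000 m
S_min ≈ 0.0200+0.0100+0.5600+0.3000  ⇒  S_min = 89/100 m

S_min = 89/100 m = 0.8900 m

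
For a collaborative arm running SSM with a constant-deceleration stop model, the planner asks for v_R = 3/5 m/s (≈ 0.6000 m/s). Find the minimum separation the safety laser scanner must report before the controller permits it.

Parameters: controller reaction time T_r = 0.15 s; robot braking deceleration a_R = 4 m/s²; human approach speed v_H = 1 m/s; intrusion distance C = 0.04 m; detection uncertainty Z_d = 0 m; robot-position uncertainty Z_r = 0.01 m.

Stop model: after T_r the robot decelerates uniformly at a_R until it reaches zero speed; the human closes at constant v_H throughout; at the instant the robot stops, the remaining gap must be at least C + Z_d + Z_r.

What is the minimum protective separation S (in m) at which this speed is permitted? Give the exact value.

T_s = v_R/a_R = (3/5)/4 = 0.1500 s
robot covers v_R·T_r = 0.6000·0.1500 = 0.0900 m before braking
robot under decel: 0.6000²/(2·4.0000) = 0.0450 m
human closes 1.0000·0.3000 = 0.3000 m
C+Z_d+Z_r = 0.0400+0.0000+0.0100 = 0.0500 m
S_min ≈ 0.0900+0.0450+0.3000+0.0500  ⇒  S_min = 97/200 m

S_min = 97/200 m = 0.4850 m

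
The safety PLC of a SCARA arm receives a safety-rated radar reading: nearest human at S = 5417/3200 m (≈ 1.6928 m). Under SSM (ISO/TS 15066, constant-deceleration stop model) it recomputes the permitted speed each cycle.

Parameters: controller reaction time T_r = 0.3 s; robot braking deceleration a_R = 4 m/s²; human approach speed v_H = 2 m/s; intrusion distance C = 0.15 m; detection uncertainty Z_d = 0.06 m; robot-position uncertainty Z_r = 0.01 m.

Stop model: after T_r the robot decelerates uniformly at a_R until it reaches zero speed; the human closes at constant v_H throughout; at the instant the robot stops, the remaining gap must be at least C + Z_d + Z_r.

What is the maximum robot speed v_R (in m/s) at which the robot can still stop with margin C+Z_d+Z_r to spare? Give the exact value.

quadratic (1/8)·v² + (4/5)·v + (-2793/3200) = 0
  disc = (4/5)² − 4·(1/8)·(-2793/3200) = 6889/6400 ; √disc = 83/80
  v_R = (−(4/5) + 83/80) / (2·(1/8)) = 19/20 m/s
check:
T_s = v_R/a_R = (19/20)/4 = 0.2375 s
reaction-phase robot travel = 0.9500·0.3000 = 0.2850 m
robot under decel: 0.9500²/(2·4.0000) = 0.1128 m
human closes 2.0000·0.5375 = 1.0750 m
margins: 0.1500+0.0600+0.0100 = 0.2200 m
sum ≈ 0.2850+0.1128+1.0750+0.2200 ≈ 1.6928 m = S ✓

v_R_max = 19/20 m/s = 0.9500 m/s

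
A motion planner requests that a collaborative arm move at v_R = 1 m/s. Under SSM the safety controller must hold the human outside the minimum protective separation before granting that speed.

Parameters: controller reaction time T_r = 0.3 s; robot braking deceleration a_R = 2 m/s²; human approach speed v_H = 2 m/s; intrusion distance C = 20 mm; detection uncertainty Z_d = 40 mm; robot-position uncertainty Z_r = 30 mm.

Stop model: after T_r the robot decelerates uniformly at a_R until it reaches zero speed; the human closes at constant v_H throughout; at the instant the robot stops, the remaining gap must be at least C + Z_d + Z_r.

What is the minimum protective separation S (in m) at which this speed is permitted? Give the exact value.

braking lasts T_s = 1/2 = 0.5000 s
robot covers v_R·T_r = 1.0000·0.3000 = 0.3000 m before braking
braking distance = 1.0000²/(2·2.0000) = 0.2500 m
person approaches 2.0000·(0.3000+0.5000) = 1.6000 m
C+Z_d+Z_r = 0.0200+0.0400+0.0300 = 0.0900 m
S_min ≈ 0.3000+0.2500+1.6000+0.0900  ⇒  S_min = 56/25 m

S_min = 56/25 m = 2.2400 m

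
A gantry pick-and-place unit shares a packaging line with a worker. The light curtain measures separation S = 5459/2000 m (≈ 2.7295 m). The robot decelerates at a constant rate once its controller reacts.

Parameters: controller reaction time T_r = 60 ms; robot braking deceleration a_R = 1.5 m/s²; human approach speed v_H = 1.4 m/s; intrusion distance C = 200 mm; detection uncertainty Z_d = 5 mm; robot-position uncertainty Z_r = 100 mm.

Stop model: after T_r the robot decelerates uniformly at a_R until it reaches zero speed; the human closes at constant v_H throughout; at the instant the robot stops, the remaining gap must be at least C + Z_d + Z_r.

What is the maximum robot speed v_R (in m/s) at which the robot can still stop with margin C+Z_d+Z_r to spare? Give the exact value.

v_R_max = 31/20 m/s = 1.5500 m/s

quadratic (1/3)·v² + (149/150)·v + (-4681/2000) = 0
  disc = (149/150)² − 4·(1/3)·(-4681/2000) = 23104/5625 ; √disc = 152/75
  v_R = (−(149/150) + 152/75) / (2·(1/3)) = 31/20 m/s
check:
braking lasts T_s = (31/20)/(3/2) = 1.0333 s
reaction-phase robot travel = 1.5500·0.0600 = 0.0930 m
robot covers 1.5500·1.0333 − ½·1.5000·1.0333² = 0.8008 m while stopping
human over T_r+T_s: 1.4000·(0.0600+1.0333) = 1.5307 m
margins: 0.2000+0.0050+0.1000 = 0.3050 m
sum ≈ 0.0930+0.8008+1.5307+0.3050 ≈ 2.7295 m = S ✓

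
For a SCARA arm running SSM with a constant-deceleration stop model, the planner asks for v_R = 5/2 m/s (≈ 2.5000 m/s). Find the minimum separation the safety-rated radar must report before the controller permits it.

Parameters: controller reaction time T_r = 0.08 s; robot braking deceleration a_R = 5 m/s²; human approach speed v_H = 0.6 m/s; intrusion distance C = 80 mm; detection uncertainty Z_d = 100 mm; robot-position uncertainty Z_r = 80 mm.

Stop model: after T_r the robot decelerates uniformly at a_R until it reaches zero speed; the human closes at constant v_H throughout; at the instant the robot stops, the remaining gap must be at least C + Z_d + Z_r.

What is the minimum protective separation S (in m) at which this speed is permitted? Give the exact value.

T_s = v_R/a_R = (5/2)/5 = 0.5000 s
robot in T_r: 2.5000·0.0800 = 0.2000 m
braking distance = 2.5000²/(2·5.0000) = 0.6250 m
human over T_r+T_s: 0.6000·(0.0800+0.5000) = 0.3480 m
C+Z_d+Z_r = 0.0800+0.1000+0.0800 = 0.2600 m
S_min ≈ 0.2000+0.6250+0.3480+0.2600  ⇒  S_min = 1433/1000 m

S_min = 1433/1000 m = 1.4330 m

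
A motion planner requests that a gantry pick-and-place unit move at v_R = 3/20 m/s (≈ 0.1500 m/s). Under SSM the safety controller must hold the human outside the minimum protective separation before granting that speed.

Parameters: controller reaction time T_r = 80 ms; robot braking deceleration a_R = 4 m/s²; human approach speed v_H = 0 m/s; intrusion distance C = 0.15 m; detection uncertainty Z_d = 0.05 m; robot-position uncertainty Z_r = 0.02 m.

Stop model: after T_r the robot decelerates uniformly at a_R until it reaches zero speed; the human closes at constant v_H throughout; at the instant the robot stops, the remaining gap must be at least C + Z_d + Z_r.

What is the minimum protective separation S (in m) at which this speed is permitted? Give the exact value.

S_min = 3757/16000 m = 0.2348 m

braking lasts T_s = (3/20)/4 = 0.0375 s
reaction-phase robot travel = 0.1500·0.0800 = 0.0120 m
robot covers 0.1500·0.0375 − ½·4.0000·0.0375² = 0.0028 m while stopping
human over T_r+T_s: 0.0000·(0.0800+0.0375) = 0.0000 m
C+Z_d+Z_r = 0.1500+0.0500+0.0200 = 0.2200 m
S_min ≈ 0.0120+0.0028+0.0000+0.2200  ⇒  S_min = 3757/16000 m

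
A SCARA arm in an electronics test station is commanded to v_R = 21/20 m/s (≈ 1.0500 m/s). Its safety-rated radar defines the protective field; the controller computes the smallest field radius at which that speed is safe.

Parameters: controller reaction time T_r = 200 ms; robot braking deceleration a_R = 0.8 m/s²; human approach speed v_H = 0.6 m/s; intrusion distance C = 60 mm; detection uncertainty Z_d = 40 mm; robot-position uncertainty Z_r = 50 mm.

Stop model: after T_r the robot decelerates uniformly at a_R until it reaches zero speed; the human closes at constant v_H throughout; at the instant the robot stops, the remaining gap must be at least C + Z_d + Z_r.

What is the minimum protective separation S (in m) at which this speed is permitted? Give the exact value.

stop time T_s = (21/20)/(4/5) = 1.3125 s
reaction-phase robot travel = 1.0500·0.2000 = 0.2100 m
robot covers 1.0500·1.3125 − ½·0.8000·1.3125² = 0.6891 m while stopping
person approaches 0.6000·(0.2000+1.3125) = 0.9075 m
C+Z_d+Z_r = 0.0600+0.0400+0.0500 = 0.1500 m
S_min ≈ 0.2100+0.6891+0.9075+0.1500  ⇒  S_min = 6261/3200 m

S_min = 6261/3200 m = 1.9566 m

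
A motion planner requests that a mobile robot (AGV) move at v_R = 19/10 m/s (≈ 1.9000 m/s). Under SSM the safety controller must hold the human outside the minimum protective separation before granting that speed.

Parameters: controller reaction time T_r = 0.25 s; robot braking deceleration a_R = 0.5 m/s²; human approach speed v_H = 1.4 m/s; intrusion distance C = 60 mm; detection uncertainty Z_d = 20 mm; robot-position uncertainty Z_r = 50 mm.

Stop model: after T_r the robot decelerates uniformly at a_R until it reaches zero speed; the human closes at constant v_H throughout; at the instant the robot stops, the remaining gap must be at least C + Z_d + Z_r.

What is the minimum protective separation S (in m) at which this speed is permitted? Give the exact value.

stop time T_s = (19/10)/(1/2) = 3.8000 s
robot in T_r: 1.9000·0.2500 = 0.4750 m
robot under decel: 1.9000²/(2·0.5000) = 3.6100 m
human closes 1.4000·4.0500 = 5.6700 m
residual clearance needed = 0.0600+0.0200+0.0500 = 0.1300 m
S_min ≈ 0.4750+3.6100+5.6700+0.1300  ⇒  S_min = 1977/200 m

S_min = 1977/200 m = 9.8850 m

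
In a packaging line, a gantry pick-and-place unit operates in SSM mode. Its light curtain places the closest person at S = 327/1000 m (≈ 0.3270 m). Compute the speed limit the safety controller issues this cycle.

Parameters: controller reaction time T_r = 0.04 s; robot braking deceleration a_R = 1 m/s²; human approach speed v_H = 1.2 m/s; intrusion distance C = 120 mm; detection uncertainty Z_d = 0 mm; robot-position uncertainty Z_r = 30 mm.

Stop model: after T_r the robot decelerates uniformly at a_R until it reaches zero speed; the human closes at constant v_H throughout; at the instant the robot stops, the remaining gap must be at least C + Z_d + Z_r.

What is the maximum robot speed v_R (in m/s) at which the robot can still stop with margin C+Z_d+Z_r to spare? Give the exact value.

collect terms ⇒ (1/2)·v_R² + (31/25)·v_R + (-129/1000) = 0
  disc = (31/25)² − 4·(1/2)·(-129/1000) = 4489/2500 ; √disc = 67/50
  v_R = (−(31/25) + 67/50) / (2·(1/2)) = 1/10 m/s
check:
T_s = v_R/a_R = (1/10)/1 = 0.1000 s
reaction-phase robot travel = 0.1000·0.0400 = 0.0040 m
braking distance = 0.1000²/(2·1.0000) = 0.0050 m
human closes 1.2000·0.1400 = 0.1680 m
C+Z_d+Z_r = 0.1200+0.0000+0.0300 = 0.1500 m
sum ≈ 0.0040+0.0050+0.1680+0.1500 ≈ 0.3270 m = S ✓

v_R_max = 1/10 m/s = 0.1000 m/s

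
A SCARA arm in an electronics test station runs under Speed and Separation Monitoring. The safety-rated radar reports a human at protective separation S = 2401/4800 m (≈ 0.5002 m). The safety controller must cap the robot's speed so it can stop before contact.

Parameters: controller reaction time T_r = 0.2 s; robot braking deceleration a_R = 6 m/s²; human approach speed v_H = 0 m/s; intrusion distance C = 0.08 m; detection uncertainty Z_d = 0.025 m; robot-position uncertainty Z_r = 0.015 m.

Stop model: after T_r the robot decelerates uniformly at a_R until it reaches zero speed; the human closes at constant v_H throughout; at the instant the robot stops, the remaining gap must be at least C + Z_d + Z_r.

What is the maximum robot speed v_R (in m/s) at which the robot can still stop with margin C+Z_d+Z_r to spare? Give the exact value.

v_R_max = 5/4 m/s = 1.2500 m/s

quadratic (1/12)·v² + (1/5)·v + (-73/192) = 0
  disc = (1/5)² − 4·(1/12)·(-73/192) = 2401/14400 ; √disc = 49/120
  v_R = (−(1/5) + 49/120) / (2·(1/12)) = 5/4 m/s
check:
braking lasts T_s = (5/4)/6 = 0.2083 s
reaction-phase robot travel = 1.2500·0.2000 = 0.2500 m
robot under decel: 1.2500²/(2·6.0000) = 0.1302 m
human over T_r+T_s: 0.0000·(0.2000+0.2083) = 0.0000 m
C+Z_d+Z_r = 0.0800+0.0250+0.0150 = 0.1200 m
sum ≈ 0.2500+0.1302+0.0000+0.1200 ≈ 0.5002 m = S ✓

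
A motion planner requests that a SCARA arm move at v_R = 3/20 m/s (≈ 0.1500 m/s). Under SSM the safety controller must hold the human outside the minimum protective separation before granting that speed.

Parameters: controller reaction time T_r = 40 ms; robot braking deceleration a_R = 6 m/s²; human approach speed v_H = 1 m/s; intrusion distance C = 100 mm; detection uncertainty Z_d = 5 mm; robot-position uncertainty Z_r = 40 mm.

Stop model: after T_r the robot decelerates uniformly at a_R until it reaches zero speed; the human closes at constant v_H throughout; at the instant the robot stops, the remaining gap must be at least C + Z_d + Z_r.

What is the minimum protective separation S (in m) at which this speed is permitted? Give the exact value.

S_min = 1743/8000 m = 0.2179 m

T_s = v_R/a_R = (3/20)/6 = 0.0250 s
robot in T_r: 0.1500·0.0400 = 0.0060 m
robot covers 0.1500·0.0250 − ½·6.0000·0.0250² = 0.0019 m while stopping
person approaches 1.0000·(0.0400+0.0250) = 0.0650 m
margins: 0.1000+0.0050+0.0400 = 0.1450 m
S_min ≈ 0.0060+0.0019+0.0650+0.1450  ⇒  S_min = 1743/8000 m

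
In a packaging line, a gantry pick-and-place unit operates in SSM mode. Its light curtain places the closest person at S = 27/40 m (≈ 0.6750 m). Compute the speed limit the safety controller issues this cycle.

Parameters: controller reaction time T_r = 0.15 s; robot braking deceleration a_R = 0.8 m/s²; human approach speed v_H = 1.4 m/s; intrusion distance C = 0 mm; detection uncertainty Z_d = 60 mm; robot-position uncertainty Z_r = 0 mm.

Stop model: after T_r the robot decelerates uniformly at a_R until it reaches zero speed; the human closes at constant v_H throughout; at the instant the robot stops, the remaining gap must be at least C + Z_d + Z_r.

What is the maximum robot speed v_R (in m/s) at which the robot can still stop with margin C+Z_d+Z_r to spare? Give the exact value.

v_R_max = 1/5 m/s = 0.2000 m/s

quadratic (5/8)·v² + (19/10)·v + (-81/200) = 0
  disc = (19/10)² − 4·(5/8)·(-81/200) = 1849/400 ; √disc = 43/20
  v_R = (−(19/10) + 43/20) / (2·(5/8)) = 1/5 m/s
check:
T_s = v_R/a_R = (1/5)/(4/5) = 0.2500 s
robot covers v_R·T_r = 0.2000·0.1500 = 0.0300 m before braking
braking distance = 0.2000²/(2·0.8000) = 0.0250 m
person approaches 1.4000·(0.1500+0.2500) = 0.5600 m
margins: 0.0000+0.0600+0.0000 = 0.0600 m
sum ≈ 0.0300+0.0250+0.5600+0.0600 ≈ 0.6750 m = S ✓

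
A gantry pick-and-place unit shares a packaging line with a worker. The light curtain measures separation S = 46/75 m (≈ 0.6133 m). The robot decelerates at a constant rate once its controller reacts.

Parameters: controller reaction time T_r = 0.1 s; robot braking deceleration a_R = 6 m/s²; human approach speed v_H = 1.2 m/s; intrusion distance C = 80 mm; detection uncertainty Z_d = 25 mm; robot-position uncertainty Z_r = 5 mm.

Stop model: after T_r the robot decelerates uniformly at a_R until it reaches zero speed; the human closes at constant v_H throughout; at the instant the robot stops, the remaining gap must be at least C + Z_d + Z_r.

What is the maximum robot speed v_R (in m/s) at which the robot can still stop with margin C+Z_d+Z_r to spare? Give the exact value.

v_R_max = 1 m/s = 1.0000 m/s

quadratic (1/12)·v² + (3/10)·v + (-23/60) = 0
  disc = (3/10)² − 4·(1/12)·(-23/60) = 49/225 ; √disc = 7/15
  v_R = (−(3/10) + 7/15) / (2·(1/12)) = 1 m/s
check:
stop time T_s = 1/6 = 0.1667 s
robot in T_r: 1.0000·0.1000 = 0.1000 m
robot under decel: 1.0000²/(2·6.0000) = 0.0833 m
human closes 1.2000·0.2667 = 0.3200 m
residual clearance needed = 0.0800+0.0250+0.0050 = 0.1100 m
sum ≈ 0.1000+0.0833+0.3200+0.1100 ≈ 0.6133 m = S ✓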